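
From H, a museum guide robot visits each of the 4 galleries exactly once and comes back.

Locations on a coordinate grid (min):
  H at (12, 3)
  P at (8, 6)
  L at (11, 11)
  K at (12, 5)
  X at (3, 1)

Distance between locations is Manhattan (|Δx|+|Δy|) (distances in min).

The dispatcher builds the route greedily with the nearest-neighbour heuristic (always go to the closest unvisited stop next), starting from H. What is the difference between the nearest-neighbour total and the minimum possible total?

Excess over optimum: 6 min.

H: K=2, P=7, L=9, X=11 ⇒ K
K: P=5, L=7, X=13 ⇒ P
P: L=8, X=10 ⇒ L
L: X=18 ⇒ X
NN route H → K → P → L → X → H costs 44.
Optimal: H → K → L → P → X → H costs 38 (by enumerating all 12 distinct tours).
Excess = 44 − 38 = 6.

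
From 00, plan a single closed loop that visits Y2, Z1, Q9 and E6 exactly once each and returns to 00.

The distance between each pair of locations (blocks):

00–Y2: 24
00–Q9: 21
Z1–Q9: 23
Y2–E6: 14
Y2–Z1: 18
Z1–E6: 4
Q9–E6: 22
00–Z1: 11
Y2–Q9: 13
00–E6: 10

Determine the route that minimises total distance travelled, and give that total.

With 4 stops there are 4!/2 = 12 distinct round trips (a route and its reverse cost the same).
00 - Y2 - Z1 - Q9 - E6 - 00: 24+18+23+22+10 = 97
00 - Y2 - Z1 - E6 - Q9 - 00: 24+18+4+22+21 = 89
00 - Y2 - Q9 - Z1 - E6 - 00: 24+13+23+4+10 = 74
00 - Y2 - Q9 - E6 - Z1 - 00: 24+13+22+4+11 = 74
00 - Y2 - E6 - Z1 - Q9 - 00: 24+14+4+23+21 = 86
00 - Y2 - E6 - Q9 - Z1 - 00: 24+14+22+23+11 = 94
00 - Z1 - Y2 - Q9 - E6 - 00: 11+18+13+22+10 = 74
00 - Z1 - Y2 - E6 - Q9 - 00: 11+18+14+22+21 = 86
00 - Z1 - Q9 - Y2 - E6 - 00: 11+23+13+14+10 = 71
00 - Z1 - E6 - Y2 - Q9 - 00: 11+4+14+13+21 = 63
00 - Q9 - Y2 - Z1 - E6 - 00: 21+13+18+4+10 = 66
00 - Q9 - Z1 - Y2 - E6 - 00: 21+23+18+14+10 = 86
The minimum is 63.
One optimal route: 00 → Z1 → E6 → Y2 → Q9 → 00 (or its reverse).

Shortest round trip = 63 blocks.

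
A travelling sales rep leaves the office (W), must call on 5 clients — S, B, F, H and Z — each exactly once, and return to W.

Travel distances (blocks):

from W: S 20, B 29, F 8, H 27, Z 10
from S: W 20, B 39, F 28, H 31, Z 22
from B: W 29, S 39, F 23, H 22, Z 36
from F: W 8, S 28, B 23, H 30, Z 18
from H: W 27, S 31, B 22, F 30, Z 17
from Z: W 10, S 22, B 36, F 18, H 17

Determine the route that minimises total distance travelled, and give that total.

Shortest round trip = 112 blocks.

With 5 stops there are 5!/2 = 60 distinct round trips (a route and its reverse cost the same).
W → S → B → F → H → Z → W: 20+39+23+30+17+10 = 139
W → S → B → F → Z → H → W: 20+39+23+18+17+27 = 144
W → S → B → H → F → Z → W: 20+39+22+30+18+10 = 139
W → S → B → H → Z → F → W: 20+39+22+17+18+8 = 124
W → S → B → Z → F → H → W: 20+39+36+18+30+27 = 170
W → S → B → Z → H → F → W: 20+39+36+17+30+8 = 150
W → S → F → B → H → Z → W: 20+28+23+22+17+10 = 120
W → S → F → B → Z → H → W: 20+28+23+36+17+27 = 151
W → S → F → H → B → Z → W: 20+28+30+22+36+10 = 146
W → S → F → H → Z → B → W: 20+28+30+17+36+29 = 160
W → S → F → Z → B → H → W: 20+28+18+36+22+27 = 151
W → S → F → Z → H → B → W: 20+28+18+17+22+29 = 134
W → S → H → B → F → Z → W: 20+31+22+23+18+10 = 124
W → S → H → B → Z → F → W: 20+31+22+36+18+8 = 135
… (46 more)
W → S → Z → H → B → F → W: 20+22+17+22+23+8 = 112  ← best
The minimum is 112.
One optimal route: W → S → Z → H → B → F → W (or its reverse).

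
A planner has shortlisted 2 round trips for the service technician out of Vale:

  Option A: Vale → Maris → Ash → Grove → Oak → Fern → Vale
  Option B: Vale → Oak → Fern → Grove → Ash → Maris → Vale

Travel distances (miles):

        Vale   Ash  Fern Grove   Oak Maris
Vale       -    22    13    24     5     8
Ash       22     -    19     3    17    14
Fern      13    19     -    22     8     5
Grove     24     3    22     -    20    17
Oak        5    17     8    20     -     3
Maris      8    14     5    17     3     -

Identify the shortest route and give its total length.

Shortest is Option B, total 60 miles.

Option A: 8 + 14 + 3 + 20 + 8 + 13 = 66
Option B: 5 + 8 + 22 + 3 + 14 + 8 = 60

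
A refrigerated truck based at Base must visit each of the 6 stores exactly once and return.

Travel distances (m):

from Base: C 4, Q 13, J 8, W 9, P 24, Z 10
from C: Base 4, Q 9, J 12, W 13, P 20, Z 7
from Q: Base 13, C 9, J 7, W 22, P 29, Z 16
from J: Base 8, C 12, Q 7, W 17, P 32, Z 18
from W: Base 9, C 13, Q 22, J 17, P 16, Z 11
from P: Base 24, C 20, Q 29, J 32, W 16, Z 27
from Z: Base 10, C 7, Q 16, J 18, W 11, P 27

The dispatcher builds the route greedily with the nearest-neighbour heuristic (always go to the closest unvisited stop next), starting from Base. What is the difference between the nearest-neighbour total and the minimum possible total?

Base: C=4, J=8, W=9, Z=10, Q=13, P=24 ⇒ C
C: Z=7, Q=9, J=12, W=13, P=20 ⇒ Z
Z: W=11, Q=16, J=18, P=27 ⇒ W
W: P=16, J=17, Q=22 ⇒ P
P: Q=29, J=32 ⇒ Q
Q: J=7 ⇒ J
NN route Base → C → Z → W → P → Q → J → Base costs 82.
Optimal: Base → J → Q → C → P → W → Z → Base costs 81 (by enumerating all 360 distinct tours).
Excess = 82 − 81 = 1.

The nearest-neighbour route is 1 m longer than optimal.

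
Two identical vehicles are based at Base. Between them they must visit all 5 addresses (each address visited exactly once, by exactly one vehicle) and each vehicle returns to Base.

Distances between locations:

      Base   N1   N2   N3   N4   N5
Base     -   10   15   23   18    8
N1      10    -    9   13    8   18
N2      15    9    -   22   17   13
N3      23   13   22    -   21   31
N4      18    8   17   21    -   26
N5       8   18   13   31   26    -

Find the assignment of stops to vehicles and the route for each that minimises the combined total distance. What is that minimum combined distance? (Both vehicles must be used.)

92 — the smallest possible combined total.

Check every non-empty split of the stops between the two vehicles; for each half take its own optimal tour:
  {N1} + {N2, N3, N4, N5}: 20 + 82 = 102
  {N2} + {N1, N3, N4, N5}: 30 + 78 = 108
  {N1, N2} + {N3, N4, N5}: 34 + 78 = 112
  {N3} + {N1, N2, N4, N5}: 46 + 56 = 102
  {N1, N3} + {N2, N4, N5}: 46 + 56 = 102
  {N2, N3} + {N1, N4, N5}: 60 + 52 = 112
  … (15 splits in total)
  {N1, N2, N3, N4} + {N5}: 76 + 16 = 92  ← best
Best: vehicle 1 Base → N1 → N3 → N4 → N2 → Base = 76; vehicle 2 Base → N5 → Base = 16; combined 92.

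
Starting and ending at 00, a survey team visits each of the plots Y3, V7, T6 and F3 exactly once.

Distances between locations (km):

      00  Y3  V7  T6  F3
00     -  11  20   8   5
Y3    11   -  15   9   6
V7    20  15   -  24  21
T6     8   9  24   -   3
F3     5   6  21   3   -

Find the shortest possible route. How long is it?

52 km — the shortest possible round trip.

With 4 stops there are 4!/2 = 12 distinct round trips (a route and its reverse cost the same).
00 → Y3 → V7 → T6 → F3 → 00: 11+15+24+3+5 = 58
00 → Y3 → V7 → F3 → T6 → 00: 11+15+21+3+8 = 58
00 → Y3 → T6 → V7 → F3 → 00: 11+9+24+21+5 = 70
00 → Y3 → T6 → F3 → V7 → 00: 11+9+3+21+20 = 64
00 → Y3 → F3 → V7 → T6 → 00: 11+6+21+24+8 = 70
00 → Y3 → F3 → T6 → V7 → 00: 11+6+3+24+20 = 64
00 → V7 → Y3 → T6 → F3 → 00: 20+15+9+3+5 = 52
00 → V7 → Y3 → F3 → T6 → 00: 20+15+6+3+8 = 52
00 → V7 → T6 → Y3 → F3 → 00: 20+24+9+6+5 = 64
00 → V7 → F3 → Y3 → T6 → 00: 20+21+6+9+8 = 64
00 → T6 → Y3 → V7 → F3 → 00: 8+9+15+21+5 = 58
00 → T6 → V7 → Y3 → F3 → 00: 8+24+15+6+5 = 58
The minimum is 52.
One optimal route: 00 → V7 → Y3 → T6 → F3 → 00 (or its reverse).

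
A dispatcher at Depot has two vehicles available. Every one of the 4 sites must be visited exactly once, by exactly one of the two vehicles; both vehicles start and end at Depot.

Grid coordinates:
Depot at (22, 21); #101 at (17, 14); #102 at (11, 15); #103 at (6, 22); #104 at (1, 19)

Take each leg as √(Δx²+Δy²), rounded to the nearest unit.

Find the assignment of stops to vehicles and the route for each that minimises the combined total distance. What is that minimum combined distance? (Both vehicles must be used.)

Minimum combined distance: 64.

Try each way of splitting the stops between the two vehicles (each non-empty) and, for each split, find the best tour for each vehicle:
  {#101} + {#102, #103, #104}: 18 + 46 = 64
  {#102} + {#101, #103, #104}: 26 + 48 = 74
  {#101, #102} + {#103, #104}: 28 + 43 = 71
  {#103} + {#101, #102, #104}: 32 + 47 = 79
  {#101, #103} + {#102, #104}: 39 + 45 = 84
  {#102, #103} + {#101, #104}: 38 + 47 = 85
  … (7 splits in total)
Best: vehicle 1 Depot → #101 → Depot = 18; vehicle 2 Depot → #102 → #104 → #103 → Depot = 46; combined 64.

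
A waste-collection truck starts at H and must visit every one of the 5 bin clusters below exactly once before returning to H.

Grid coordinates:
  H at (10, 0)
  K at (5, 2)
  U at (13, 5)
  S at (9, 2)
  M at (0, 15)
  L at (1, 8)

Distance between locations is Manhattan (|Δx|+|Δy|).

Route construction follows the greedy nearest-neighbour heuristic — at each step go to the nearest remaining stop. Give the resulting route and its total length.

At H the remaining stops are S 3, K 7, U 8, L 17, M 25; go to S.
At S the remaining stops are K 4, U 7, L 14, M 22; go to K.
At K the remaining stops are L 10, U 11, M 18; go to L.
At L the remaining stops are M 8, U 15; go to M.
At M the remaining stops are U 23; go to U.
Return U→H: 8.
Total = 3 + 4 + 10 + 8 + 23 + 8 = 56.

Total distance 56 via the nearest-neighbour route H → S → K → L → M → U → H.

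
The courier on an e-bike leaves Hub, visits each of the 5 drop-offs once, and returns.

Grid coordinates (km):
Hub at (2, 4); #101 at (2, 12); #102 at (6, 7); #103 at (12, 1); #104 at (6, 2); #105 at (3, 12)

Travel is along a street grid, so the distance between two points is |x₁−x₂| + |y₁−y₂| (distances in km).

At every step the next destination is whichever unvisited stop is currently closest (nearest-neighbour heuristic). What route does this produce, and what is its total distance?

54 km along Hub → #104 → #102 → #105 → #101 → #103 → Hub.

From Hub: distances to unvisited — #104=6, #102=7, #101=8, #105=9, #103=13. Nearest is #104 (6).
From #104: distances to unvisited — #102=5, #103=7, #105=13, #101=14. Nearest is #102 (5).
From #102: distances to unvisited — #105=8, #101=9, #103=12. Nearest is #105 (8).
From #105: distances to unvisited — #101=1, #103=20. Nearest is #101 (1).
From #101: distances to unvisited — #103=21. Nearest is #103 (21).
Return #103→Hub: 13.
Total = 6 + 5 + 8 + 1 + 21 + 13 = 54.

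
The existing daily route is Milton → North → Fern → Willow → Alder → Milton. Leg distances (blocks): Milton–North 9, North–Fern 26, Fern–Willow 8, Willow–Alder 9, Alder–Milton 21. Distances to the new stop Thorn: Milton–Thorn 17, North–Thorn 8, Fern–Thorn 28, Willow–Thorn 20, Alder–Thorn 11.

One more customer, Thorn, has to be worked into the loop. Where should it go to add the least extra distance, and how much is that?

Insertion cost between consecutive stops i–j is d(i,Thorn) + d(Thorn,j) − d(i,j):
  between Milton and North: 17 + 8 − 9 = 16
  between North and Fern: 8 + 28 − 26 = 10
  between Fern and Willow: 28 + 20 − 8 = 40
  between Willow and Alder: 20 + 11 − 9 = 22
  between Alder and Milton: 11 + 17 − 21 = 7
Cheapest insertion is between Alder and Milton, adding 7.
New total = 73 + 7 = 80.

+7 blocks — insert Thorn between Alder and Milton.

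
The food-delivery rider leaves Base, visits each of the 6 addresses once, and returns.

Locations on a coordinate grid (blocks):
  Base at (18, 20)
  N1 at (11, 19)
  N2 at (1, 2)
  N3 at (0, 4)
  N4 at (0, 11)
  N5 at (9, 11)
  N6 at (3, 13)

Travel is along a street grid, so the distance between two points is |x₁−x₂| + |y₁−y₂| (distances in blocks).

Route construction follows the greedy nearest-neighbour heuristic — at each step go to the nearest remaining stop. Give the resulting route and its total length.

From Base: distances to unvisited — N1=8, N5=18, N6=22, N4=27, N3=34, N2=35. Nearest is N1 (8).
From N1: distances to unvisited — N5=10, N6=14, N4=19, N3=26, N2=27. Nearest is N5 (10).
From N5: distances to unvisited — N6=8, N4=9, N3=16, N2=17. Nearest is N6 (8).
From N6: distances to unvisited — N4=5, N3=12, N2=13. Nearest is N4 (5).
From N4: distances to unvisited — N3=7, N2=10. Nearest is N3 (7).
From N3: distances to unvisited — N2=3. Nearest is N2 (3).
Return N2→Base: 35.
Total = 8 + 10 + 8 + 5 + 7 + 3 + 35 = 76.

76 blocks along Base → N1 → N5 → N6 → N4 → N3 → N2 → Base.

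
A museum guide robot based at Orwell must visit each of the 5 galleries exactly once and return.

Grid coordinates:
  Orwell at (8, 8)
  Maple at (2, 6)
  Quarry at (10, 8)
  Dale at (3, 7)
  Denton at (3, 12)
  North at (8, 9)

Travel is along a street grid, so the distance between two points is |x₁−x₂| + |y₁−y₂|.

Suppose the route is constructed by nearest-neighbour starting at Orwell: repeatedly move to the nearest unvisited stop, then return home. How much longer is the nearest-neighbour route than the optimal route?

From Orwell: North=1, Quarry=2, Dale=6, Maple=8, Denton=9 → choose North (1).
From North: Quarry=3, Dale=7, Denton=8, Maple=9 → choose Quarry (3).
From Quarry: Dale=8, Maple=10, Denton=11 → choose Dale (8).
From Dale: Maple=2, Denton=5 → choose Maple (2).
From Maple: Denton=7 → choose Denton (7).
NN route Orwell → North → Quarry → Dale → Maple → Denton → Orwell costs 30.
Optimal: Orwell → Maple → Dale → Denton → North → Quarry → Orwell costs 28 (by enumerating all 60 distinct tours).
Excess = 30 − 28 = 2.

The nearest-neighbour route is 2 longer than optimal.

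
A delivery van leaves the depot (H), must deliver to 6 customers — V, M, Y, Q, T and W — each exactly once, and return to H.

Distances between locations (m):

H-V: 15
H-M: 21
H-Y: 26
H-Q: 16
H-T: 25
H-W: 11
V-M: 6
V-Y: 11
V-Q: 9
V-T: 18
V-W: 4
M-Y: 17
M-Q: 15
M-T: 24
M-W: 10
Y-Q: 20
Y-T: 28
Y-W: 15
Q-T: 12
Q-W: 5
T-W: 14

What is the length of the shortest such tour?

With 6 stops there are 6!/2 = 360 distinct round trips (a route and its reverse cost the same).
H-V-M-Y-Q-T-W-H: 15+6+17+20+12+14+11 = 95
H-V-M-Y-Q-W-T-H: 15+6+17+20+5+14+25 = 102
H-V-M-Y-T-Q-W-H: 15+6+17+28+12+5+11 = 94
H-V-M-Y-T-W-Q-H: 15+6+17+28+14+5+16 = 101
H-V-M-Y-W-Q-T-H: 15+6+17+15+5+12+25 = 95
H-V-M-Y-W-T-Q-H: 15+6+17+15+14+12+16 = 95
H-V-M-Q-Y-T-W-H: 15+6+15+20+28+14+11 = 109
H-V-M-Q-Y-W-T-H: 15+6+15+20+15+14+25 = 110
… (352 more)
The minimum is 94.
One optimal route: H → V → M → Y → T → Q → W → H (or its reverse).

Minimum total distance: 94 m.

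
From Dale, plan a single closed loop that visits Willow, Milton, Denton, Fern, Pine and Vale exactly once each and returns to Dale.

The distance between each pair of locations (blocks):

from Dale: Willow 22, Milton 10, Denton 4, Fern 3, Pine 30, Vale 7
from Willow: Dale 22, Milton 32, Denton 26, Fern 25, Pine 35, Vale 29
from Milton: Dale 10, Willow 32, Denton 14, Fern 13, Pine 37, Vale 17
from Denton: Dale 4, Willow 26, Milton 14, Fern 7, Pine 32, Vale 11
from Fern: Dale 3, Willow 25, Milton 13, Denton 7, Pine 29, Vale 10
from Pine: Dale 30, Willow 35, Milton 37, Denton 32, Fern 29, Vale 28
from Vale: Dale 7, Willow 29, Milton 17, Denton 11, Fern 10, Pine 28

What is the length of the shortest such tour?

126 blocks — the shortest possible round trip.

There are 360 distinct closed tours to check (reversals are equivalent).
Dale → Willow → Milton → Denton → Fern → Pine → Vale → Dale: 22+32+14+7+29+28+7 = 139
Dale → Willow → Milton → Denton → Fern → Vale → Pine → Dale: 22+32+14+7+10+28+30 = 143
Dale → Willow → Milton → Denton → Pine → Fern → Vale → Dale: 22+32+14+32+29+10+7 = 146
Dale → Willow → Milton → Denton → Pine → Vale → Fern → Dale: 22+32+14+32+28+10+3 = 141
Dale → Willow → Milton → Denton → Vale → Fern → Pine → Dale: 22+32+14+11+10+29+30 = 148
Dale → Willow → Milton → Denton → Vale → Pine → Fern → Dale: 22+32+14+11+28+29+3 = 139
Dale → Willow → Milton → Fern → Denton → Pine → Vale → Dale: 22+32+13+7+32+28+7 = 141
Dale → Willow → Milton → Fern → Denton → Vale → Pine → Dale: 22+32+13+7+11+28+30 = 143
… (352 more)
Dale → Willow → Pine → Vale → Milton → Denton → Fern → Dale: 22+35+28+17+14+7+3 = 126  ← best
The minimum is 126.
One optimal route: Dale → Willow → Pine → Vale → Milton → Denton → Fern → Dale (or its reverse).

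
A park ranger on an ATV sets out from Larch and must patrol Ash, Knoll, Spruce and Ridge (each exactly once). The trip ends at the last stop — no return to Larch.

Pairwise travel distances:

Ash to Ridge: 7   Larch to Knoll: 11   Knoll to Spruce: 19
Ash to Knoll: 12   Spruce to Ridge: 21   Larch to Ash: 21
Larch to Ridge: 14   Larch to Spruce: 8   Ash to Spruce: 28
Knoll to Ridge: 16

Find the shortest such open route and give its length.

46 — the minimum one-way total.

There are 4! = 24 possible orderings.
Larch→Ash→Knoll→Spruce→Ridge: 21+12+19+21 = 73
Larch→Ash→Knoll→Ridge→Spruce: 21+12+16+21 = 70
Larch→Ash→Spruce→Knoll→Ridge: 21+28+19+16 = 84
Larch→Ash→Spruce→Ridge→Knoll: 21+28+21+16 = 86
Larch→Ash→Ridge→Knoll→Spruce: 21+7+16+19 = 63
Larch→Ash→Ridge→Spruce→Knoll: 21+7+21+19 = 68
Larch→Knoll→Ash→Spruce→Ridge: 11+12+28+21 = 72
Larch→Knoll→Ash→Ridge→Spruce: 11+12+7+21 = 51
Larch→Knoll→Spruce→Ash→Ridge: 11+19+28+7 = 65
Larch→Knoll→Spruce→Ridge→Ash: 11+19+21+7 = 58
Larch→Knoll→Ridge→Ash→Spruce: 11+16+7+28 = 62
Larch→Knoll→Ridge→Spruce→Ash: 11+16+21+28 = 76
Larch→Spruce→Ash→Knoll→Ridge: 8+28+12+16 = 64
Larch→Spruce→Ash→Ridge→Knoll: 8+28+7+16 = 59
… (10 more)
Larch→Spruce→Knoll→Ash→Ridge: 8+19+12+7 = 46  ← best
The minimum is 46.
One shortest path: Larch → Spruce → Knoll → Ash → Ridge.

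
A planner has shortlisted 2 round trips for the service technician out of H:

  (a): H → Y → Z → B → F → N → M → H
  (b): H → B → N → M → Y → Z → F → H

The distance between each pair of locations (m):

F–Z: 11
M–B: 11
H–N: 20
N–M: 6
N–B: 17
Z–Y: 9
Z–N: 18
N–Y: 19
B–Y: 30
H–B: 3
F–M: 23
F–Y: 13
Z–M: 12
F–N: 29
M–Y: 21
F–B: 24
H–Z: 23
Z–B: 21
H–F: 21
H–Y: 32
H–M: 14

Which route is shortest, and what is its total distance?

Shortest is (b), total 88 m.

(a): 32 + 9 + 21 + 24 + 29 + 6 + 14 = 135
(b): 3 + 17 + 6 + 21 + 9 + 11 + 21 = 88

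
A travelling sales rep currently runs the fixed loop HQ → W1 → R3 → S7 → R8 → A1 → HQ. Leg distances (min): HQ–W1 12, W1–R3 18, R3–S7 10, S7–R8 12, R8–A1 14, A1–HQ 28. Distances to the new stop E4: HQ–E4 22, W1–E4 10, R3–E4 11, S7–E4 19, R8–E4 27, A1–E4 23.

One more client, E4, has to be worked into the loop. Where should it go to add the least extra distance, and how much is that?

Insertion cost between consecutive stops i–j is d(i,E4) + d(E4,j) − d(i,j):
  between HQ and W1: 22 + 10 − 12 = 20
  between W1 and R3: 10 + 11 − 18 = 3
  between R3 and S7: 11 + 19 − 10 = 20
  between S7 and R8: 19 + 27 − 12 = 34
  between R8 and A1: 27 + 23 − 14 = 36
  between A1 and HQ: 23 + 22 − 28 = 17
Cheapest insertion is between W1 and R3, adding 3.
New total = 94 + 3 = 97.

Minimum extra distance: 3 min, inserting E4 between W1 and R3.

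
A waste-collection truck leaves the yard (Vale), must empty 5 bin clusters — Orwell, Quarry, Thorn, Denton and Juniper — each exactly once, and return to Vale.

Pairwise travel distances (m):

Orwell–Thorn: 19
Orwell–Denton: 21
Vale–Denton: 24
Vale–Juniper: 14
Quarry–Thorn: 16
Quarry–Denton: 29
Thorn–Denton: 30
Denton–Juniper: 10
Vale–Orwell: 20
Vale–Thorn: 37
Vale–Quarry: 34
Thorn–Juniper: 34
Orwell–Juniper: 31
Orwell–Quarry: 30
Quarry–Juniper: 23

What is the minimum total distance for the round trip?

Minimum total distance: 108 m.

With 5 stops there are 5!/2 = 60 distinct round trips (a route and its reverse cost the same).
Vale → Orwell → Quarry → Thorn → Denton → Juniper → Vale: 20+30+16+30+10+14 = 120
Vale → Orwell → Quarry → Thorn → Juniper → Denton → Vale: 20+30+16+34+10+24 = 134
Vale → Orwell → Quarry → Denton → Thorn → Juniper → Vale: 20+30+29+30+34+14 = 157
Vale → Orwell → Quarry → Denton → Juniper → Thorn → Vale: 20+30+29+10+34+37 = 160
Vale → Orwell → Quarry → Juniper → Thorn → Denton → Vale: 20+30+23+34+30+24 = 161
Vale → Orwell → Quarry → Juniper → Denton → Thorn → Vale: 20+30+23+10+30+37 = 150
Vale → Orwell → Thorn → Quarry → Denton → Juniper → Vale: 20+19+16+29+10+14 = 108
Vale → Orwell → Thorn → Quarry → Juniper → Denton → Vale: 20+19+16+23+10+24 = 112
Vale → Orwell → Thorn → Denton → Quarry → Juniper → Vale: 20+19+30+29+23+14 = 135
Vale → Orwell → Thorn → Denton → Juniper → Quarry → Vale: 20+19+30+10+23+34 = 136
Vale → Orwell → Thorn → Juniper → Quarry → Denton → Vale: 20+19+34+23+29+24 = 149
Vale → Orwell → Thorn → Juniper → Denton → Quarry → Vale: 20+19+34+10+29+34 = 146
Vale → Orwell → Denton → Quarry → Thorn → Juniper → Vale: 20+21+29+16+34+14 = 134
Vale → Orwell → Denton → Quarry → Juniper → Thorn → Vale: 20+21+29+23+34+37 = 164
… (46 more)
The minimum is 108.
One optimal route: Vale → Orwell → Thorn → Quarry → Denton → Juniper → Vale (or its reverse).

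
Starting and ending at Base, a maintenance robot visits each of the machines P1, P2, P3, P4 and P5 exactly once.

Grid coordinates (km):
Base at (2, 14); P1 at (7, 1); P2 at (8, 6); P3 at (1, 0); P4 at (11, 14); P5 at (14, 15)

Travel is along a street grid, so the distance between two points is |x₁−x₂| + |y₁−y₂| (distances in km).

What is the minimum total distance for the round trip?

With 5 stops there are 5!/2 = 60 distinct round trips (a route and its reverse cost the same).
Base - P1 - P2 - P3 - P4 - P5 - Base: 18+6+13+24+4+13 = 78
Base - P1 - P2 - P3 - P5 - P4 - Base: 18+6+13+28+4+9 = 78
Base - P1 - P2 - P4 - P3 - P5 - Base: 18+6+11+24+28+13 = 100
Base - P1 - P2 - P4 - P5 - P3 - Base: 18+6+11+4+28+15 = 82
Base - P1 - P2 - P5 - P3 - P4 - Base: 18+6+15+28+24+9 = 100
Base - P1 - P2 - P5 - P4 - P3 - Base: 18+6+15+4+24+15 = 82
Base - P1 - P3 - P2 - P4 - P5 - Base: 18+7+13+11+4+13 = 66
Base - P1 - P3 - P2 - P5 - P4 - Base: 18+7+13+15+4+9 = 66
Base - P1 - P3 - P4 - P2 - P5 - Base: 18+7+24+11+15+13 = 88
Base - P1 - P3 - P4 - P5 - P2 - Base: 18+7+24+4+15+14 = 82
Base - P1 - P3 - P5 - P2 - P4 - Base: 18+7+28+15+11+9 = 88
Base - P1 - P3 - P5 - P4 - P2 - Base: 18+7+28+4+11+14 = 82
Base - P1 - P4 - P2 - P3 - P5 - Base: 18+17+11+13+28+13 = 100
Base - P1 - P4 - P2 - P5 - P3 - Base: 18+17+11+15+28+15 = 104
… (46 more)
Base - P3 - P1 - P2 - P4 - P5 - Base: 15+7+6+11+4+13 = 56  ← best
The minimum is 56.
One optimal route: Base → P3 → P1 → P2 → P4 → P5 → Base (or its reverse).

Minimum total distance: 56 km.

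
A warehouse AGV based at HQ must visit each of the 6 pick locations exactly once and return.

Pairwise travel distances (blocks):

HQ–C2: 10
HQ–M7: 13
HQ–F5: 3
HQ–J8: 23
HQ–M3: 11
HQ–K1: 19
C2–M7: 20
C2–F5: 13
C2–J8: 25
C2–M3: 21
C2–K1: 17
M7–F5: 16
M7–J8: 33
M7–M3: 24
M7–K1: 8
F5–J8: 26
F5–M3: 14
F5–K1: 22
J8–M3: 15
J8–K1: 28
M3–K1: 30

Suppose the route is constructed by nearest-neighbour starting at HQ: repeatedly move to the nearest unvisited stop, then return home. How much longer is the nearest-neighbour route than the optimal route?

From HQ: F5=3, C2=10, M3=11, M7=13, K1=19, J8=23 → choose F5 (3).
From F5: C2=13, M3=14, M7=16, K1=22, J8=26 → choose C2 (13).
From C2: K1=17, M7=20, M3=21, J8=25 → choose K1 (17).
From K1: M7=8, J8=28, M3=30 → choose M7 (8).
From M7: M3=24, J8=33 → choose M3 (24).
From M3: J8=15 → choose J8 (15).
NN route HQ → F5 → C2 → K1 → M7 → M3 → J8 → HQ costs 103.
Optimal: HQ → M7 → K1 → C2 → J8 → M3 → F5 → HQ costs 95 (by enumerating all 360 distinct tours).
Excess = 103 − 95 = 8.

Excess over optimum: 8 blocks.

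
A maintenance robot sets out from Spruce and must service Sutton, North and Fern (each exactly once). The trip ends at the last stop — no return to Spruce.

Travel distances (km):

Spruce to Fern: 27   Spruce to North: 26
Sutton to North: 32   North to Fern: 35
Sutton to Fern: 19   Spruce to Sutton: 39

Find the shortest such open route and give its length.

There are 3! = 6 possible orderings.
Spruce→Sutton→North→Fern: 39+32+35 = 106
Spruce→Sutton→Fern→North: 39+19+35 = 93
Spruce→North→Sutton→Fern: 26+32+19 = 77
Spruce→North→Fern→Sutton: 26+35+19 = 80
Spruce→Fern→Sutton→North: 27+19+32 = 78
Spruce→Fern→North→Sutton: 27+35+32 = 94
The minimum is 77.
One shortest path: Spruce → North → Sutton → Fern.

Shortest open route: 77 km.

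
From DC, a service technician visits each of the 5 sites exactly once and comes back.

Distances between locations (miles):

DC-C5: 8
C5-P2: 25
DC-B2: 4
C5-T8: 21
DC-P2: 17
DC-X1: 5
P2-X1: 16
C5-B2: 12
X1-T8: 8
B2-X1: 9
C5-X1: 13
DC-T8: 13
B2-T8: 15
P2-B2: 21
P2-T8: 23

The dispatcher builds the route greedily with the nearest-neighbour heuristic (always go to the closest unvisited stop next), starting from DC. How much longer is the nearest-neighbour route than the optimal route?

DC: B2=4, X1=5, C5=8, T8=13, P2=17 ⇒ B2
B2: X1=9, C5=12, T8=15, P2=21 ⇒ X1
X1: T8=8, C5=13, P2=16 ⇒ T8
T8: C5=21, P2=23 ⇒ C5
C5: P2=25 ⇒ P2
NN route DC → B2 → X1 → T8 → C5 → P2 → DC costs 84.
Optimal: DC → C5 → P2 → X1 → T8 → B2 → DC costs 76 (by enumerating all 60 distinct tours).
Excess = 84 − 76 = 8.

The nearest-neighbour route is 8 miles longer than optimal.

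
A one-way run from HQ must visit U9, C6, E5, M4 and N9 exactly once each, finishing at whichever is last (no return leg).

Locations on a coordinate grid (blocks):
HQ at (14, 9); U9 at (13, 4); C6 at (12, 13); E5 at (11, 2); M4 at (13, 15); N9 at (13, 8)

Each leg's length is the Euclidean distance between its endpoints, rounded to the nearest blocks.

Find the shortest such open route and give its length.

There are 5! = 120 possible orderings.
HQ → U9 → C6 → E5 → M4 → N9: 5+9+11+13+7 = 45
HQ → U9 → C6 → E5 → N9 → M4: 5+9+11+6+7 = 38
HQ → U9 → C6 → M4 → E5 → N9: 5+9+2+13+6 = 35
HQ → U9 → C6 → M4 → N9 → E5: 5+9+2+7+6 = 29
HQ → U9 → C6 → N9 → E5 → M4: 5+9+5+6+13 = 38
HQ → U9 → C6 → N9 → M4 → E5: 5+9+5+7+13 = 39
HQ → U9 → E5 → C6 → M4 → N9: 5+3+11+2+7 = 28
HQ → U9 → E5 → C6 → N9 → M4: 5+3+11+5+7 = 31
HQ → U9 → E5 → M4 → C6 → N9: 5+3+13+2+5 = 28
HQ → U9 → E5 → M4 → N9 → C6: 5+3+13+7+5 = 33
HQ → U9 → E5 → N9 → C6 → M4: 5+3+6+5+2 = 21
HQ → U9 → E5 → N9 → M4 → C6: 5+3+6+7+2 = 23
HQ → U9 → M4 → C6 → E5 → N9: 5+11+2+11+6 = 35
HQ → U9 → M4 → C6 → N9 → E5: 5+11+2+5+6 = 29
… (106 more)
HQ → C6 → M4 → N9 → U9 → E5: 4+2+7+4+3 = 20  ← best
The minimum is 20.
One shortest path: HQ → C6 → M4 → N9 → U9 → E5.

20 blocks — the minimum one-way total.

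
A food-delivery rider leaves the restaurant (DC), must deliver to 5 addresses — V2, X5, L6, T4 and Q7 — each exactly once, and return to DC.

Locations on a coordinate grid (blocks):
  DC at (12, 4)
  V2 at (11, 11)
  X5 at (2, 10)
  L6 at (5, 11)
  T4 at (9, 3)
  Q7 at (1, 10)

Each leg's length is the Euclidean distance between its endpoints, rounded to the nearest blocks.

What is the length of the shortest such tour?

31 blocks — the shortest possible round trip.

With 5 stops there are 5!/2 = 60 distinct round trips (a route and its reverse cost the same).
DC→V2→X5→L6→T4→Q7→DC: 7+9+3+9+11+13 = 52
DC→V2→X5→L6→Q7→T4→DC: 7+9+3+4+11+3 = 37
DC→V2→X5→T4→L6→Q7→DC: 7+9+10+9+4+13 = 52
DC→V2→X5→T4→Q7→L6→DC: 7+9+10+11+4+10 = 51
DC→V2→X5→Q7→L6→T4→DC: 7+9+1+4+9+3 = 33
DC→V2→X5→Q7→T4→L6→DC: 7+9+1+11+9+10 = 47
DC→V2→L6→X5→T4→Q7→DC: 7+6+3+10+11+13 = 50
DC→V2→L6→X5→Q7→T4→DC: 7+6+3+1+11+3 = 31
DC→V2→L6→T4→X5→Q7→DC: 7+6+9+10+1+13 = 46
DC→V2→L6→T4→Q7→X5→DC: 7+6+9+11+1+12 = 46
DC→V2→L6→Q7→X5→T4→DC: 7+6+4+1+10+3 = 31
DC→V2→L6→Q7→T4→X5→DC: 7+6+4+11+10+12 = 50
DC→V2→T4→X5→L6→Q7→DC: 7+8+10+3+4+13 = 45
DC→V2→T4→X5→Q7→L6→DC: 7+8+10+1+4+10 = 40
… (46 more)
The minimum is 31.
One optimal route: DC → V2 → L6 → X5 → Q7 → T4 → DC (or its reverse).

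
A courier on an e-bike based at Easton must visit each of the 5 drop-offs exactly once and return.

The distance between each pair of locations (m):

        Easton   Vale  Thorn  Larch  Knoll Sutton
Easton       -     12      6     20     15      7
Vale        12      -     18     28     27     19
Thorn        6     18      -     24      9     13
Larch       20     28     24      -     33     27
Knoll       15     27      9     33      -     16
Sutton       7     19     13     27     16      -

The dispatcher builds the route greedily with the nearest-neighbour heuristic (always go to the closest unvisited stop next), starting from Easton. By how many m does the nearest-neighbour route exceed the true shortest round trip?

The nearest-neighbour route is 2 m longer than optimal.

From Easton: Thorn=6, Sutton=7, Vale=12, Knoll=15, Larch=20 → choose Thorn (6).
From Thorn: Knoll=9, Sutton=13, Vale=18, Larch=24 → choose Knoll (9).
From Knoll: Sutton=16, Vale=27, Larch=33 → choose Sutton (16).
From Sutton: Vale=19, Larch=27 → choose Vale (19).
From Vale: Larch=28 → choose Larch (28).
NN route Easton → Thorn → Knoll → Sutton → Vale → Larch → Easton costs 98.
Optimal: Easton → Vale → Larch → Thorn → Knoll → Sutton → Easton costs 96 (by enumerating all 60 distinct tours).
Excess = 98 − 96 = 2.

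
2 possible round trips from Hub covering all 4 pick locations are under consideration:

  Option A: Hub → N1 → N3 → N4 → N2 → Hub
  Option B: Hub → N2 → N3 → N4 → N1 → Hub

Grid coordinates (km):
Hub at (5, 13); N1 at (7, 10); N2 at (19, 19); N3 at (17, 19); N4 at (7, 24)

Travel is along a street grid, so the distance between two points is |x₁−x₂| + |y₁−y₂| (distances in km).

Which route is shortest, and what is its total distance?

Option A: 5 + 19 + 15 + 17 + 20 = 76
Option B: 20 + 2 + 15 + 14 + 5 = 56

56 km — Option B is the shortest.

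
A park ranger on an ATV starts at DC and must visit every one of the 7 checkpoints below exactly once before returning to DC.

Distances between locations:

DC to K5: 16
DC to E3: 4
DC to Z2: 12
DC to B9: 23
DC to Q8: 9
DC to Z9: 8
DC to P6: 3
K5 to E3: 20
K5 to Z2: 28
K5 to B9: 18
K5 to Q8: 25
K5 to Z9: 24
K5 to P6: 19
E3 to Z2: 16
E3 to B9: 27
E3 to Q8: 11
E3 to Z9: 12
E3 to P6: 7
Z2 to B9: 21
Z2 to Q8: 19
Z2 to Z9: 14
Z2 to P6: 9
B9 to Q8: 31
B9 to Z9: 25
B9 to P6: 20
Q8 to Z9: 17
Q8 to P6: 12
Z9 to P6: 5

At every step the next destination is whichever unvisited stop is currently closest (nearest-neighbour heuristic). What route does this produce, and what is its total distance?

105 along DC → P6 → Z9 → E3 → Q8 → Z2 → B9 → K5 → DC.

DC → [P6:3 / E3:4 / Z9:8 / Q8:9 / Z2:12 / K5:16 / B9:23] → P6 (3)
P6 → [Z9:5 / E3:7 / Z2:9 / Q8:12 / K5:19 / B9:20] → Z9 (5)
Z9 → [E3:12 / Z2:14 / Q8:17 / K5:24 / B9:25] → E3 (12)
E3 → [Q8:11 / Z2:16 / K5:20 / B9:27] → Q8 (11)
Q8 → [Z2:19 / K5:25 / B9:31] → Z2 (19)
Z2 → [B9:21 / K5:28] → B9 (21)
B9 → [K5:18] → K5 (18)
Return K5→DC: 16.
Total = 3 + 5 + 12 + 11 + 19 + 21 + 18 + 16 = 105.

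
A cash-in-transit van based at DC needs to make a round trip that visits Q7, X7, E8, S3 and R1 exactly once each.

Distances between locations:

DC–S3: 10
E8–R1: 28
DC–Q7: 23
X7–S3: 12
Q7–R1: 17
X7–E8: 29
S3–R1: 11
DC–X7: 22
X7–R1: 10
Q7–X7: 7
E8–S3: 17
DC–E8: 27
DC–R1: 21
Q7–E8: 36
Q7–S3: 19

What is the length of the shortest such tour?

95 — the shortest possible round trip.

DC-Q7-X7-E8-S3-R1-DC: 23+7+29+17+11+21 = 108
DC-Q7-X7-E8-R1-S3-DC: 23+7+29+28+11+10 = 108
DC-Q7-X7-S3-E8-R1-DC: 23+7+12+17+28+21 = 108
DC-Q7-X7-S3-R1-E8-DC: 23+7+12+11+28+27 = 108
DC-Q7-X7-R1-E8-S3-DC: 23+7+10+28+17+10 = 95
DC-Q7-X7-R1-S3-E8-DC: 23+7+10+11+17+27 = 95
DC-Q7-E8-X7-S3-R1-DC: 23+36+29+12+11+21 = 132
DC-Q7-E8-X7-R1-S3-DC: 23+36+29+10+11+10 = 119
DC-Q7-E8-S3-X7-R1-DC: 23+36+17+12+10+21 = 119
DC-Q7-E8-S3-R1-X7-DC: 23+36+17+11+10+22 = 119
DC-Q7-E8-R1-X7-S3-DC: 23+36+28+10+12+10 = 119
DC-Q7-E8-R1-S3-X7-DC: 23+36+28+11+12+22 = 132
DC-Q7-S3-X7-E8-R1-DC: 23+19+12+29+28+21 = 132
DC-Q7-S3-X7-R1-E8-DC: 23+19+12+10+28+27 = 119
… (46 more)
The minimum is 95.
One optimal route: DC → Q7 → X7 → R1 → E8 → S3 → DC (or its reverse).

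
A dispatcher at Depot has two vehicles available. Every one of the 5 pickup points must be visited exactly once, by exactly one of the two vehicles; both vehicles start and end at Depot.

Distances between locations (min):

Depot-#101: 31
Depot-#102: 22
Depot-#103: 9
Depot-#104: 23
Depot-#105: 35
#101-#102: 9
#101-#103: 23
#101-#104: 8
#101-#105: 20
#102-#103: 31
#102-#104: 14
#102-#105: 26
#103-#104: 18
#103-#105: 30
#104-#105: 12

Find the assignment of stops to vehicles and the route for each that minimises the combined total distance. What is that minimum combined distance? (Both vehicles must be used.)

Minimum combined distance: 104 min.

There are 2^4 − 1 = 15 ways to divide the 5 stops into two non-empty groups. For each, the best each vehicle can do is its own shortest tour through its group:
  {#101} + {#102, #103, #104, #105}: 62 + 87 = 149
  {#102} + {#101, #103, #104, #105}: 44 + 87 = 131
  {#101, #102} + {#103, #104, #105}: 62 + 74 = 136
  {#103} + {#101, #102, #104, #105}: 18 + 86 = 104
  {#101, #103} + {#102, #104, #105}: 63 + 83 = 146
  {#102, #103} + {#101, #104, #105}: 62 + 86 = 148
  … (15 splits in total)
Best: vehicle 1 Depot → #103 → Depot = 18; vehicle 2 Depot → #102 → #101 → #104 → #105 → Depot = 86; combined 104.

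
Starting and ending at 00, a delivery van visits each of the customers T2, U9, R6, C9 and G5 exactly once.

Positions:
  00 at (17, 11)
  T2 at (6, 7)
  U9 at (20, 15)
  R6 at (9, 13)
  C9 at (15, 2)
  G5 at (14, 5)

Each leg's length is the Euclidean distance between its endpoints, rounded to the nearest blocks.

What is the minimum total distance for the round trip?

00-T2-U9-R6-C9-G5-00: 12+16+11+13+3+7 = 62
00-T2-U9-R6-G5-C9-00: 12+16+11+9+3+9 = 60
00-T2-U9-C9-R6-G5-00: 12+16+14+13+9+7 = 71
00-T2-U9-C9-G5-R6-00: 12+16+14+3+9+8 = 62
00-T2-U9-G5-R6-C9-00: 12+16+12+9+13+9 = 71
00-T2-U9-G5-C9-R6-00: 12+16+12+3+13+8 = 64
00-T2-R6-U9-C9-G5-00: 12+7+11+14+3+7 = 54
00-T2-R6-U9-G5-C9-00: 12+7+11+12+3+9 = 54
00-T2-R6-C9-U9-G5-00: 12+7+13+14+12+7 = 65
00-T2-R6-C9-G5-U9-00: 12+7+13+3+12+5 = 52
00-T2-R6-G5-U9-C9-00: 12+7+9+12+14+9 = 63
00-T2-R6-G5-C9-U9-00: 12+7+9+3+14+5 = 50
00-T2-C9-U9-R6-G5-00: 12+10+14+11+9+7 = 63
00-T2-C9-U9-G5-R6-00: 12+10+14+12+9+8 = 65
… (46 more)
00-U9-R6-T2-C9-G5-00: 5+11+7+10+3+7 = 43  ← best
The minimum is 43.
One optimal route: 00 → U9 → R6 → T2 → C9 → G5 → 00 (or its reverse).

43 blocks — the shortest possible round trip.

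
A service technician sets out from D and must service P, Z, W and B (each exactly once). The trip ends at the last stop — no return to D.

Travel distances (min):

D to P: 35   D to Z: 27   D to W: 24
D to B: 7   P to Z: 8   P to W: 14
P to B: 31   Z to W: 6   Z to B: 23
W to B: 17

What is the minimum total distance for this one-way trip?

Minimum one-way distance = 38 min.

There are 4! = 24 possible orderings.
D → P → Z → W → B: 35+8+6+17 = 66
D → P → Z → B → W: 35+8+23+17 = 83
D → P → W → Z → B: 35+14+6+23 = 78
D → P → W → B → Z: 35+14+17+23 = 89
D → P → B → Z → W: 35+31+23+6 = 95
D → P → B → W → Z: 35+31+17+6 = 89
D → Z → P → W → B: 27+8+14+17 = 66
D → Z → P → B → W: 27+8+31+17 = 83
D → Z → W → P → B: 27+6+14+31 = 78
D → Z → W → B → P: 27+6+17+31 = 81
D → Z → B → P → W: 27+23+31+14 = 95
D → Z → B → W → P: 27+23+17+14 = 81
D → W → P → Z → B: 24+14+8+23 = 69
D → W → P → B → Z: 24+14+31+23 = 92
… (10 more)
D → B → W → Z → P: 7+17+6+8 = 38  ← best
The minimum is 38.
One shortest path: D → B → W → Z → P.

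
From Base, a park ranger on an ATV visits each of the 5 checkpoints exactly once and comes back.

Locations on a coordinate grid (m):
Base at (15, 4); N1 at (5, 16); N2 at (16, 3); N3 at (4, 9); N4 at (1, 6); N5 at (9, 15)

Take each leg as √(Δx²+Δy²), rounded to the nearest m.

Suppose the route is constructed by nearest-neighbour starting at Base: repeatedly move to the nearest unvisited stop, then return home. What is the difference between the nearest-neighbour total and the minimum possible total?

The nearest-neighbour route is 2 m longer than optimal.

Base: N2=1, N3=12, N5=13, N4=14, N1=16 ⇒ N2
N2: N3=13, N5=14, N4=15, N1=17 ⇒ N3
N3: N4=4, N1=7, N5=8 ⇒ N4
N4: N1=11, N5=12 ⇒ N1
N1: N5=4 ⇒ N5
NN route Base → N2 → N3 → N4 → N1 → N5 → Base costs 46.
Optimal: Base → N2 → N4 → N3 → N1 → N5 → Base costs 44 (by enumerating all 60 distinct tours).
Excess = 46 − 44 = 2.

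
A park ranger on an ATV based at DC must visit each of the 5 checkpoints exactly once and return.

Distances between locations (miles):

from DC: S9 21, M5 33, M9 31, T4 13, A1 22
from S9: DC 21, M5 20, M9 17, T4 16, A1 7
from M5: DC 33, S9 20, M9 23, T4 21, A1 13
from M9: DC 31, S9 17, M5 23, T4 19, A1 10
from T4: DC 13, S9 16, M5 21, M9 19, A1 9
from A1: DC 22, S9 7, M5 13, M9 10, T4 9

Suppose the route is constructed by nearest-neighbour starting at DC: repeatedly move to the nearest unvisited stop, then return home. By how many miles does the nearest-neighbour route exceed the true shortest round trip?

DC: T4=13, S9=21, A1=22, M9=31, M5=33 ⇒ T4
T4: A1=9, S9=16, M9=19, M5=21 ⇒ A1
A1: S9=7, M9=10, M5=13 ⇒ S9
S9: M9=17, M5=20 ⇒ M9
M9: M5=23 ⇒ M5
NN route DC → T4 → A1 → S9 → M9 → M5 → DC costs 102.
Optimal: DC → S9 → M9 → A1 → M5 → T4 → DC costs 95 (by enumerating all 60 distinct tours).
Excess = 102 − 95 = 7.

The nearest-neighbour route is 7 miles longer than optimal.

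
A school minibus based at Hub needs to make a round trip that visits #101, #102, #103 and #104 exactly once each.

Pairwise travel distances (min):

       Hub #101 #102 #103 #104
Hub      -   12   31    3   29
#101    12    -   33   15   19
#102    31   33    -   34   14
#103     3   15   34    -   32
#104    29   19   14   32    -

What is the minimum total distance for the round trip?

Shortest round trip = 82 min.

With 4 stops there are 4!/2 = 12 distinct round trips (a route and its reverse cost the same).
Hub - #101 - #102 - #103 - #104 - Hub: 12+33+34+32+29 = 140
Hub - #101 - #102 - #104 - #103 - Hub: 12+33+14+32+3 = 94
Hub - #101 - #103 - #102 - #104 - Hub: 12+15+34+14+29 = 104
Hub - #101 - #103 - #104 - #102 - Hub: 12+15+32+14+31 = 104
Hub - #101 - #104 - #102 - #103 - Hub: 12+19+14+34+3 = 82
Hub - #101 - #104 - #103 - #102 - Hub: 12+19+32+34+31 = 128
Hub - #102 - #101 - #103 - #104 - Hub: 31+33+15+32+29 = 140
Hub - #102 - #101 - #104 - #103 - Hub: 31+33+19+32+3 = 118
Hub - #102 - #103 - #101 - #104 - Hub: 31+34+15+19+29 = 128
Hub - #102 - #104 - #101 - #103 - Hub: 31+14+19+15+3 = 82
Hub - #103 - #101 - #102 - #104 - Hub: 3+15+33+14+29 = 94
Hub - #103 - #102 - #101 - #104 - Hub: 3+34+33+19+29 = 118
The minimum is 82.
One optimal route: Hub → #101 → #104 → #102 → #103 → Hub (or its reverse).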